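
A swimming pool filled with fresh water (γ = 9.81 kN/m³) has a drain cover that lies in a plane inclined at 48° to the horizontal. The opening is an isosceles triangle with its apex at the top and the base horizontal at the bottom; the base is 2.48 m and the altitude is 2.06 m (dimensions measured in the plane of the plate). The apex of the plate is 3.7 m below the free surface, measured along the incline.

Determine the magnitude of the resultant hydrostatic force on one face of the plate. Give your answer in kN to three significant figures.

F ≈ 94.5 kN

γ = 9.81 kN/m³.
Let θ = 48° be the plate's angle to the horizontal; measure y along the incline from where the plane meets the free surface. Vertical depth h = y·sinθ with sinθ = 0.743145.
With the apex up, the centroid sits 2h/3 = 2 × 2.06/3 = 1.37333 m below the apex, so y_c = 3.7 + 1.37333 = 5.07333 m and h_c = 5.07333 × 0.743145 = 3.77022 m.
A = ½ × 2.48 × 2.06 = 2.5544 m².
Resultant F = γ·h_c·A = 9.81 × 3.77022 × 2.5544 = 94.4767 kN.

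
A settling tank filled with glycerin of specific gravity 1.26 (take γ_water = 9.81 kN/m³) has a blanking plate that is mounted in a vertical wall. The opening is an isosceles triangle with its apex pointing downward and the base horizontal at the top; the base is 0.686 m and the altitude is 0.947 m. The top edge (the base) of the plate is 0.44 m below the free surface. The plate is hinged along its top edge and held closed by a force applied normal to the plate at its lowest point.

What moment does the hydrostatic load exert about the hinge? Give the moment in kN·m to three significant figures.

M ≈ 1.16 kN·m

γ = 1.26 × 9.81 = 12.3606 kN/m³.
With the apex down, the centroid sits h/3 = 0.947/3 = 0.315667 m below the base (the top edge), so the centroid depth is h_c = 0.44 + 0.315667 = 0.755667 m.
A = ½ × 0.686 × 0.947 = 0.324821 m².
Resultant F = γ·h_c·A = 12.3606 × 0.755667 × 0.324821 = 3.03399 kN.
I_c = b·h³/36 = 0.686 × 0.947³/36 = 0.0161835 m⁴.
Centre of pressure: y_p = y_c + I_c/(y_c·A) = 0.755667 + 0.0161835/(0.755667 × 0.324821) = 0.755667 + 0.0659322 = 0.821599 m along the plane.
The resultant acts 0.315667 + 0.0659322 = 0.381599 m (along the plate) below the hinge at the top edge, so the moment about the hinge is M = F × 0.381599 = 3.03399 × 0.381599 = 1.15777 kN·m.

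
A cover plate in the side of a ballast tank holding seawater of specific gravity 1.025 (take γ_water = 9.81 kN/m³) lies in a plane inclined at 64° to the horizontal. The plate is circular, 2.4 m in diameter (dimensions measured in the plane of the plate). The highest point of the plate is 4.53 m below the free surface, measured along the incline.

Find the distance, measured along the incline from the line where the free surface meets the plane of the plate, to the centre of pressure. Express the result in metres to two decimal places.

y_p = 5.79 m

γ = 1.025 × 9.81 = 10.05525 kN/m³.
Let θ = 64° be the plate's angle to the horizontal; measure y along the incline from where the plane meets the free surface. Vertical depth h = y·sinθ with sinθ = 0.898794.
The centroid is at the centre, 1.2 m below the top of the plate, so y_c = 4.53 + 1.2 = 5.73 m and h_c = 5.73 × 0.898794 = 5.15009 m.
A = π(1.2)² = 4.52389 m².
Resultant F = γ·h_c·A = 10.05525 × 5.15009 × 4.52389 = 234.272 kN.
I_c = πr⁴/4 = π × 1.2⁴/4 = 1.6286 m⁴.
Centre of pressure: y_p = y_c + I_c/(y_c·A) = 5.73 + 1.6286/(5.73 × 4.52389) = 5.73 + 0.0628272 = 5.79283 m along the plane.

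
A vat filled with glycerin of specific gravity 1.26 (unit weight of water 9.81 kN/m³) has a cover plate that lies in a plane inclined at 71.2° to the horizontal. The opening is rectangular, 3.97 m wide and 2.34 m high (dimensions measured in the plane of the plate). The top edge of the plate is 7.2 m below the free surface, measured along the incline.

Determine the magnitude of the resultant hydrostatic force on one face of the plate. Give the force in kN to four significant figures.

F ≈ 909.8 kN

γ = 1.26 × 9.81 = 12.3606 kN/m³.
Let θ = 71.2° be the plate's angle to the horizontal; measure y along the incline from where the plane meets the free surface. Vertical depth h = y·sinθ with sinθ = 0.946649.
The centroid lies 2.34/2 = 1.17 m below the top edge, so y_c = 7.2 + 1.17 = 8.37 m and h_c = 8.37 × 0.946649 = 7.92345 m.
A = 3.97 × 2.34 = 9.2898 m².
Resultant F = γ·h_c·A = 12.3606 × 7.92345 × 9.2898 = 909.83 kN.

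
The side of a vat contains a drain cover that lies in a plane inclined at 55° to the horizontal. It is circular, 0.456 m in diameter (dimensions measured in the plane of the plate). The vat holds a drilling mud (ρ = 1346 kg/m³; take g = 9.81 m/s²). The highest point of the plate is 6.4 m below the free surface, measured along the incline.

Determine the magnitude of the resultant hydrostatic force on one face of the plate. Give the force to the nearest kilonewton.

γ = ρg = 1346 × 9.81 / 1000 = 13.20426 kN/m³.
Let θ = 55° be the plate's angle to the horizontal; measure y along the incline from where the plane meets the free surface. Vertical depth h = y·sinθ with sinθ = 0.819152.
The centroid is at the centre, 0.228 m below the top of the plate, so y_c = 6.4 + 0.228 = 6.628 m and h_c = 6.628 × 0.819152 = 5.42934 m.
A = π(0.228)² = 0.163313 m².
Resultant F = γ·h_c·A = 13.20426 × 5.42934 × 0.163313 = 11.708 kN.

F ≈ 12 kN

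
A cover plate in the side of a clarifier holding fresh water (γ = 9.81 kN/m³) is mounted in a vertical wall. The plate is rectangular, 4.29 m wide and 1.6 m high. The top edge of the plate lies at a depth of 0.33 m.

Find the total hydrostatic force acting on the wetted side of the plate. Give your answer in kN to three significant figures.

γ = 9.81 kN/m³.
The centroid lies 1.6/2 = 0.8 m below the top edge, so the centroid depth is h_c = 0.33 + 0.8 = 1.13 m.
A = 4.29 × 1.6 = 6.864 m².
Resultant F = γ·h_c·A = 9.81 × 1.13 × 6.864 = 76.0895 kN.

F ≈ 76.1 kN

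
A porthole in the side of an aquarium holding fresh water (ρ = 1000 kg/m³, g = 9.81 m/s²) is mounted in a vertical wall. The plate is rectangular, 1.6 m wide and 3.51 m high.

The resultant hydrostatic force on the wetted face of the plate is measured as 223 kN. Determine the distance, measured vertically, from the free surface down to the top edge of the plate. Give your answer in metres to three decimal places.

d_top ≈ 2.293 m

γ = ρg = 1000 × 9.81 = 9810 N/m³ = 9.81 kN/m³.
A = 1.6 × 3.51 = 5.616 m².
From F = γ·h_c·A, the centroid depth is h_c = 223/(9.81 × 5.616) = 4.0477 m.
The centroid lies 3.51/2 = 1.755 m below the top edge, so the top edge sits at h_top = 4.0477 − 1.755 = 2.2927 m below the surface.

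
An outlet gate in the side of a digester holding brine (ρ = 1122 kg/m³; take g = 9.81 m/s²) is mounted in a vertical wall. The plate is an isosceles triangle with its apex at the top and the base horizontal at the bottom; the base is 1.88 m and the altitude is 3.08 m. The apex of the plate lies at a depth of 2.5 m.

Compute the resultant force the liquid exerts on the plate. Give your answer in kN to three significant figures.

F ≈ 145 kN

γ = ρg = 1122 × 9.81 / 1000 = 11.00682 kN/m³.
With the apex up, the centroid sits 2h/3 = 2 × 3.08/3 = 2.05333 m below the apex, so the centroid depth is h_c = 2.5 + 2.05333 = 4.55333 m.
A = ½ × 1.88 × 3.08 = 2.8952 m².
Resultant F = γ·h_c·A = 11.00682 × 4.55333 × 2.8952 = 145.101 kN.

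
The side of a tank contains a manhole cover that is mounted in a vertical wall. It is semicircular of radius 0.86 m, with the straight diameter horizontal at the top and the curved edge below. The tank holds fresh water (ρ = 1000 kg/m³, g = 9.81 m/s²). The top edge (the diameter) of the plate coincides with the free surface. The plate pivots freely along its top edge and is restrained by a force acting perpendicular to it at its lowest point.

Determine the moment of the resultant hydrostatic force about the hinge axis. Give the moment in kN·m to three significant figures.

M ≈ 2.11 kN·m

γ = ρg = 1000 × 9.81 = 9810 N/m³ = 9.81 kN/m³.
The centroid of a semicircle lies 4r/(3π) = 0.364995 m from the diameter, here below the top edge, so the centroid depth is h_c = 0.364995 m.
A = πr²/2 = π × 0.86²/2 = 1.16176 m².
Resultant F = γ·h_c·A = 9.81 × 0.364995 × 1.16176 = 4.1598 kN.
I_c = (π/8 − 8/(9π))·r⁴ = 0.109757 × 0.86⁴ = 0.060038 m⁴.
Centre of pressure: y_p = y_c + I_c/(y_c·A) = 0.364995 + 0.060038/(0.364995 × 1.16176) = 0.364995 + 0.141587 = 0.506582 m along the plane.
The resultant acts 0.364995 + 0.141587 = 0.506582 m (along the plate) below the hinge at the top edge, so the moment about the hinge is M = F × 0.506582 = 4.1598 × 0.506582 = 2.10728 kN·m.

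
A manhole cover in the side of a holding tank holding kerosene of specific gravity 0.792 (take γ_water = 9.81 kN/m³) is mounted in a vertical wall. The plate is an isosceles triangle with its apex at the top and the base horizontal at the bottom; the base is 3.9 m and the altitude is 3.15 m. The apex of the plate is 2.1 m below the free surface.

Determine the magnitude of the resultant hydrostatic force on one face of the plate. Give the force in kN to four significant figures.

γ = 0.792 × 9.81 = 7.76952 kN/m³.
With the apex up, the centroid sits 2h/3 = 2 × 3.15/3 = 2.1 m below the apex, so the centroid depth is h_c = 2.1 + 2.1 = 4.2 m.
A = ½ × 3.9 × 3.15 = 6.1425 m².
Resultant F = γ·h_c·A = 7.76952 × 4.2 × 6.1425 = 200.442 kN.

F ≈ 200.4 kN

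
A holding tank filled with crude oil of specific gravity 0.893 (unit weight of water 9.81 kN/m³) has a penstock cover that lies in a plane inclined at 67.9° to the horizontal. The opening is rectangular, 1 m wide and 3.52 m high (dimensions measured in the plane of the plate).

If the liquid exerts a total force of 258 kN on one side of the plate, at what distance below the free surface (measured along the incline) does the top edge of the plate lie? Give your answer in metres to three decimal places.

γ = 0.893 × 9.81 = 8.76033 kN/m³.
A = 1 × 3.52 = 3.52 m².
From F = γ·h_c·A, the centroid depth is h_c = 258/(8.76033 × 3.52) = 8.36675 m.
Let θ = 67.9° be the plate's angle to the horizontal; measure y along the incline from where the plane meets the free surface. Vertical depth h = y·sinθ with sinθ = 0.926529.
Along the incline, y_c = h_c/sinθ = 8.36675/0.926529 = 9.03021 m.
The centroid lies 3.52/2 = 1.76 m below the top edge, so the top edge sits at y_top = 9.03021 − 1.76 = 7.27021 m along the incline.

y_top ≈ 7.270 m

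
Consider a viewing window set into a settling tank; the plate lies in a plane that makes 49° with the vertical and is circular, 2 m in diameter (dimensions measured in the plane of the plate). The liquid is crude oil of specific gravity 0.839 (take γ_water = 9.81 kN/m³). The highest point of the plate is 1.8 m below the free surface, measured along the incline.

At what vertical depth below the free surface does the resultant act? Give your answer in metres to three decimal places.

γ = 0.839 × 9.81 = 8.23059 kN/m³.
The plate makes 49° with the vertical, i.e. θ = 90° − 49° = 41° to the horizontal. Measuring y along the incline from the free-surface line, vertical depth h = y·sinθ with sinθ = 0.656059.
The centroid is at the centre, 1 m below the top of the plate, so y_c = 1.8 + 1 = 2.8 m and h_c = 2.8 × 0.656059 = 1.83697 m.
A = π(1)² = 3.14159 m².
Resultant F = γ·h_c·A = 8.23059 × 1.83697 × 3.14159 = 47.4988 kN.
I_c = πr⁴/4 = π × 1⁴/4 = 0.785398 m⁴.
Centre of pressure: y_p = y_c + I_c/(y_c·A) = 2.8 + 0.785398/(2.8 × 3.14159) = 2.8 + 0.0892858 = 2.88929 m along the plane.
Vertically, h_p = y_p·sinθ = 2.88929 × 0.656059 = 1.89554 m.

h_p = 1.896 m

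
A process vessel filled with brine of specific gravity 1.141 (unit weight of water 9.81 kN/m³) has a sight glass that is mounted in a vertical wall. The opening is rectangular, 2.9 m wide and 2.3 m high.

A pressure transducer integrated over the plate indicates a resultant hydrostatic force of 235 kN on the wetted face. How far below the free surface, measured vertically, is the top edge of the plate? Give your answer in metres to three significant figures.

d_top ≈ 2.00 m

γ = 1.141 × 9.81 = 11.19321 kN/m³.
A = 2.9 × 2.3 = 6.67 m².
From F = γ·h_c·A, the centroid depth is h_c = 235/(11.19321 × 6.67) = 3.14766 m.
The centroid lies 2.3/2 = 1.15 m below the top edge, so the top edge sits at h_top = 3.14766 − 1.15 = 1.99766 m below the surface.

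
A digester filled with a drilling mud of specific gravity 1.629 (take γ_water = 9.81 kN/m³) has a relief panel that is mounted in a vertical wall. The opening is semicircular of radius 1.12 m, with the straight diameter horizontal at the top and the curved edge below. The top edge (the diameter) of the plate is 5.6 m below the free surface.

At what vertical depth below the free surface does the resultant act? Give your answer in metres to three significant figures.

h_p = 6.09 m

γ = 1.629 × 9.81 = 15.98049 kN/m³.
The centroid of a semicircle lies 4r/(3π) = 0.475343 m from the diameter, here below the top edge, so the centroid depth is h_c = 5.6 + 0.475343 = 6.07534 m.
A = πr²/2 = π × 1.12²/2 = 1.97041 m².
Resultant F = γ·h_c·A = 15.98049 × 6.07534 × 1.97041 = 191.301 kN.
I_c = (π/8 − 8/(9π))·r⁴ = 0.109757 × 1.12⁴ = 0.172705 m⁴.
Centre of pressure: y_p = y_c + I_c/(y_c·A) = 6.07534 + 0.172705/(6.07534 × 1.97041) = 6.07534 + 0.0144271 = 6.08977 m along the plane.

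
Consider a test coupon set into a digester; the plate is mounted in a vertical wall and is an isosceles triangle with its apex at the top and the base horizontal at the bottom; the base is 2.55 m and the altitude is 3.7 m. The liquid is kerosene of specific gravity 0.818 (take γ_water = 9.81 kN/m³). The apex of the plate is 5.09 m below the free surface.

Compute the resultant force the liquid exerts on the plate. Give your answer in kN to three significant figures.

F ≈ 286 kN

γ = 0.818 × 9.81 = 8.02458 kN/m³.
With the apex up, the centroid sits 2h/3 = 2 × 3.7/3 = 2.46667 m below the apex, so the centroid depth is h_c = 5.09 + 2.46667 = 7.55667 m.
A = ½ × 2.55 × 3.7 = 4.7175 m².
Resultant F = γ·h_c·A = 8.02458 × 7.55667 × 4.7175 = 286.065 kN.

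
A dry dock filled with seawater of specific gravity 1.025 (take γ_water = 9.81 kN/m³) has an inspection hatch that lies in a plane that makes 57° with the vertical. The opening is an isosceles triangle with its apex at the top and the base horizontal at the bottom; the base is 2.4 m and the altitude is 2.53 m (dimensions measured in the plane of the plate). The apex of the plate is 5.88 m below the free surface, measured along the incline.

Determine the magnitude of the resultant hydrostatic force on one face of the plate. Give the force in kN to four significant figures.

F ≈ 125.8 kN

γ = 1.025 × 9.81 = 10.05525 kN/m³.
The plate makes 57° with the vertical, i.e. θ = 90° − 57° = 33° to the horizontal. Measuring y along the incline from the free-surface line, vertical depth h = y·sinθ with sinθ = 0.544639.
With the apex up, the centroid sits 2h/3 = 2 × 2.53/3 = 1.68667 m below the apex, so y_c = 5.88 + 1.68667 = 7.56667 m and h_c = 7.56667 × 0.544639 = 4.1211 m.
A = ½ × 2.4 × 2.53 = 3.036 m².
Resultant F = γ·h_c·A = 10.05525 × 4.1211 × 3.036 = 125.808 kN.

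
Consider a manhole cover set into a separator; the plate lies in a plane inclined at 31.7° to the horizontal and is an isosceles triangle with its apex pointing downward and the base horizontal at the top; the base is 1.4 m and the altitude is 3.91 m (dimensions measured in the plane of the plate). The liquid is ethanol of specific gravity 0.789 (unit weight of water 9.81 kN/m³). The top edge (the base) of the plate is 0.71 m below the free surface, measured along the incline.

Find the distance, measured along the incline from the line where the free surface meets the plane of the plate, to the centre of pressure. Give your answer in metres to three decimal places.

y_p = 2.435 m

γ = 0.789 × 9.81 = 7.74009 kN/m³.
Let θ = 31.7° be the plate's angle to the horizontal; measure y along the incline from where the plane meets the free surface. Vertical depth h = y·sinθ with sinθ = 0.525472.
With the apex down, the centroid sits h/3 = 3.91/3 = 1.30333 m below the base (the top edge), so y_c = 0.71 + 1.30333 = 2.01333 m and h_c = 2.01333 × 0.525472 = 1.05795 m.
A = ½ × 1.4 × 3.91 = 2.737 m².
Resultant F = γ·h_c·A = 7.74009 × 1.05795 × 2.737 = 22.4123 kN.
I_c = b·h³/36 = 1.4 × 3.91³/36 = 2.32464 m⁴.
Centre of pressure: y_p = y_c + I_c/(y_c·A) = 2.01333 + 2.32464/(2.01333 × 2.737) = 2.01333 + 0.421858 = 2.43519 m along the plane.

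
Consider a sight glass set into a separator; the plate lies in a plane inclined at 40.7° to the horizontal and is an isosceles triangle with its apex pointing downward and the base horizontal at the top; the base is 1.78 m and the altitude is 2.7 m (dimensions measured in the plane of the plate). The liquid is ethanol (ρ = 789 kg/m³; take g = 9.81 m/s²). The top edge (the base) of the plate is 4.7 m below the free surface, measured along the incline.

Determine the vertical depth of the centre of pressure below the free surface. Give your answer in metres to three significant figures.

h_p = 3.70 m

γ = ρg = 789 × 9.81 / 1000 = 7.74009 kN/m³.
Let θ = 40.7° be the plate's angle to the horizontal; measure y along the incline from where the plane meets the free surface. Vertical depth h = y·sinθ with sinθ = 0.652098.
With the apex down, the centroid sits h/3 = 2.7/3 = 0.9 m below the base (the top edge), so y_c = 4.7 + 0.9 = 5.6 m and h_c = 5.6 × 0.652098 = 3.65175 m.
A = ½ × 1.78 × 2.7 = 2.403 m².
Resultant F = γ·h_c·A = 7.74009 × 3.65175 × 2.403 = 67.9205 kN.
I_c = b·h³/36 = 1.78 × 2.7³/36 = 0.973215 m⁴.
Centre of pressure: y_p = y_c + I_c/(y_c·A) = 5.6 + 0.973215/(5.6 × 2.403) = 5.6 + 0.0723214 = 5.67232 m along the plane.
Vertically, h_p = y_p·sinθ = 5.67232 × 0.652098 = 3.69891 m.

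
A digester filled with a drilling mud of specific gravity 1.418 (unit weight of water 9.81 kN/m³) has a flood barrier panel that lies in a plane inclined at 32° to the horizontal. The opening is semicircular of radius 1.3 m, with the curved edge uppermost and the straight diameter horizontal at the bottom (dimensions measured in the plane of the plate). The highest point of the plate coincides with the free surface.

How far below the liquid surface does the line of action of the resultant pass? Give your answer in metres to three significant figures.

γ = 1.418 × 9.81 = 13.91058 kN/m³.
Let θ = 32° be the plate's angle to the horizontal; measure y along the incline from where the plane meets the free surface. Vertical depth h = y·sinθ with sinθ = 0.529919.
The centroid lies 4r/(3π) = 0.551737 m above the diameter, so r − 4r/(3π) = 1.3 − 0.551737 = 0.748263 m below the topmost point, so y_c = 0.748263 m and h_c = 0.748263 × 0.529919 = 0.396519 m.
A = πr²/2 = π × 1.3²/2 = 2.65465 m².
Resultant F = γ·h_c·A = 13.91058 × 0.396519 × 2.65465 = 14.6425 kN.
I_c = (π/8 − 8/(9π))·r⁴ = 0.109757 × 1.3⁴ = 0.313477 m⁴.
Centre of pressure: y_p = y_c + I_c/(y_c·A) = 0.748263 + 0.313477/(0.748263 × 2.65465) = 0.748263 + 0.157813 = 0.906076 m along the plane.
Vertically, h_p = y_p·sinθ = 0.906076 × 0.529919 = 0.480147 m.

h_p = 0.480 m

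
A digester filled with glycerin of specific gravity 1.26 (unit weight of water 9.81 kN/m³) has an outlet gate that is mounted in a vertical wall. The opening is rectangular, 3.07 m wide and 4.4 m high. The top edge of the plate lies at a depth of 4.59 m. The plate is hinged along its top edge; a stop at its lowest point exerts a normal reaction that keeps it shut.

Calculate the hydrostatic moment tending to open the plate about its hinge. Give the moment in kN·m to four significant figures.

γ = 1.26 × 9.81 = 12.3606 kN/m³.
The centroid lies 4.4/2 = 2.2 m below the top edge, so the centroid depth is h_c = 4.59 + 2.2 = 6.79 m.
A = 3.07 × 4.4 = 13.508 m².
Resultant F = γ·h_c·A = 12.3606 × 6.79 × 13.508 = 1133.71 kN.
I_c = b·h³/12 = 3.07 × 4.4³/12 = 21.7929 m⁴.
Centre of pressure: y_p = y_c + I_c/(y_c·A) = 6.79 + 21.7929/(6.79 × 13.508) = 6.79 + 0.237604 = 7.0276 m along the plane.
The resultant acts 2.2 + 0.237604 = 2.4376 m (along the plate) below the hinge at the top edge, so the moment about the hinge is M = F × 2.4376 = 1133.71 × 2.4376 = 2763.53 kN·m.

M ≈ 2764 kN·m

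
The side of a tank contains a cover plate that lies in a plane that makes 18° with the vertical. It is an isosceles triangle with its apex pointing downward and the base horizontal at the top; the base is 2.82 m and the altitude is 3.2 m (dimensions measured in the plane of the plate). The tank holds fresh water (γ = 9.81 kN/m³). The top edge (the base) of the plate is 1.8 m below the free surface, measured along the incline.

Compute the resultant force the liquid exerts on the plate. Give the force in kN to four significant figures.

F ≈ 120.7 kN

γ = 9.81 kN/m³.
The plate makes 18° with the vertical, i.e. θ = 90° − 18° = 72° to the horizontal. Measuring y along the incline from the free-surface line, vertical depth h = y·sinθ with sinθ = 0.951057.
With the apex down, the centroid sits h/3 = 3.2/3 = 1.06667 m below the base (the top edge), so y_c = 1.8 + 1.06667 = 2.86667 m and h_c = 2.86667 × 0.951057 = 2.72637 m.
A = ½ × 2.82 × 3.2 = 4.512 m².
Resultant F = γ·h_c·A = 9.81 × 2.72637 × 4.512 = 120.677 kN.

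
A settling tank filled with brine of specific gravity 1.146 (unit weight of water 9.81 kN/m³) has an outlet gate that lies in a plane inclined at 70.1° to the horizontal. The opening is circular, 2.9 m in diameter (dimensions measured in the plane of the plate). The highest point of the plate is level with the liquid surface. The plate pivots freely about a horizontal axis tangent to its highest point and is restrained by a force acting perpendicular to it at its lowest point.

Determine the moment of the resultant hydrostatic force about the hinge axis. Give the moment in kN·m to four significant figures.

M ≈ 183.5 kN·m

γ = 1.146 × 9.81 = 11.24226 kN/m³.
Let θ = 70.1° be the plate's angle to the horizontal; measure y along the incline from where the plane meets the free surface. Vertical depth h = y·sinθ with sinθ = 0.940288.
The centroid is at the centre, 1.45 m below the top of the plate, so y_c = 1.45 m and h_c = 1.45 × 0.940288 = 1.36342 m.
A = π(1.45)² = 6.6052 m².
Resultant F = γ·h_c·A = 11.24226 × 1.36342 × 6.6052 = 101.244 kN.
I_c = πr⁴/4 = π × 1.45⁴/4 = 3.47186 m⁴.
Centre of pressure: y_p = y_c + I_c/(y_c·A) = 1.45 + 3.47186/(1.45 × 6.6052) = 1.45 + 0.3625 = 1.8125 m along the plane.
The resultant acts 1.45 + 0.3625 = 1.8125 m (along the plate) below the hinge at the top edge, so the moment about the hinge is M = F × 1.8125 = 101.244 × 1.8125 = 183.505 kN·m.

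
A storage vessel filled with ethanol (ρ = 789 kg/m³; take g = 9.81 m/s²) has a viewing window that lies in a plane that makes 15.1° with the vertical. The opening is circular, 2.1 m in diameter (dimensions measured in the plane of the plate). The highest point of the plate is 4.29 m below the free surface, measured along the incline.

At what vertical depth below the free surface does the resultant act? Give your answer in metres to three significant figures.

h_p = 5.21 m

γ = ρg = 789 × 9.81 / 1000 = 7.74009 kN/m³.
The plate makes 15.1° with the vertical, i.e. θ = 90° − 15.1° = 74.9° to the horizontal. Measuring y along the incline from the free-surface line, vertical depth h = y·sinθ with sinθ = 0.965473.
The centroid is at the centre, 1.05 m below the top of the plate, so y_c = 4.29 + 1.05 = 5.34 m and h_c = 5.34 × 0.965473 = 5.15563 m.
A = π(1.05)² = 3.46361 m².
Resultant F = γ·h_c·A = 7.74009 × 5.15563 × 3.46361 = 138.215 kN.
I_c = πr⁴/4 = π × 1.05⁴/4 = 0.954656 m⁴.
Centre of pressure: y_p = y_c + I_c/(y_c·A) = 5.34 + 0.954656/(5.34 × 3.46361) = 5.34 + 0.0516151 = 5.39162 m along the plane.
Vertically, h_p = y_p·sinθ = 5.39162 × 0.965473 = 5.20546 m.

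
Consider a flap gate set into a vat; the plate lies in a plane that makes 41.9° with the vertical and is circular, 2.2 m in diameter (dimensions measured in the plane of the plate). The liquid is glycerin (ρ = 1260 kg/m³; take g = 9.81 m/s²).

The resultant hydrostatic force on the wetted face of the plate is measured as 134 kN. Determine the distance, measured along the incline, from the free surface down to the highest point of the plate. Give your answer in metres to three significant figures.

y_top ≈ 2.73 m

γ = ρg = 1260 × 9.81 / 1000 = 12.3606 kN/m³.
A = π(1.1)² = 3.80133 m².
From F = γ·h_c·A, the centroid depth is h_c = 134/(12.3606 × 3.80133) = 2.85187 m.
The plate makes 41.9° with the vertical, i.e. θ = 90° − 41.9° = 48.1° to the horizontal. Measuring y along the incline from the free-surface line, vertical depth h = y·sinθ with sinθ = 0.744312.
Along the incline, y_c = h_c/sinθ = 2.85187/0.744312 = 3.83155 m.
The centroid is at the centre, 1.1 m below the top of the plate, so the highest point sits at y_top = 3.83155 − 1.1 = 2.73155 m along the incline.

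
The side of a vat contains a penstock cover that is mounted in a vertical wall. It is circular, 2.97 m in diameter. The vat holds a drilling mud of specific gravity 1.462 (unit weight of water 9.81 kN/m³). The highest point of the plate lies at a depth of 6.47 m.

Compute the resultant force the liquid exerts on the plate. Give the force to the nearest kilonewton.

F ≈ 790 kN

γ = 1.462 × 9.81 = 14.34222 kN/m³.
The centroid is at the centre, 1.485 m below the top of the plate, so the centroid depth is h_c = 6.47 + 1.485 = 7.955 m.
A = π(1.485)² = 6.92792 m².
Resultant F = γ·h_c·A = 14.34222 × 7.955 × 6.92792 = 790.423 kN.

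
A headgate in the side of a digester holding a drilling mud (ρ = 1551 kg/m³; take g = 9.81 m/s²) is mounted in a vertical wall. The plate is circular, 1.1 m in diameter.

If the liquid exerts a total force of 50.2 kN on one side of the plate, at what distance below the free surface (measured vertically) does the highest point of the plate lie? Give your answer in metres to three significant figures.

γ = ρg = 1551 × 9.81 / 1000 = 15.21531 kN/m³.
A = π(0.55)² = 0.950332 m².
From F = γ·h_c·A, the centroid depth is h_c = 50.2/(15.21531 × 0.950332) = 3.47174 m.
The centroid is at the centre, 0.55 m below the top of the plate, so the highest point sits at h_top = 3.47174 − 0.55 = 2.92174 m below the surface.

d_top ≈ 2.92 m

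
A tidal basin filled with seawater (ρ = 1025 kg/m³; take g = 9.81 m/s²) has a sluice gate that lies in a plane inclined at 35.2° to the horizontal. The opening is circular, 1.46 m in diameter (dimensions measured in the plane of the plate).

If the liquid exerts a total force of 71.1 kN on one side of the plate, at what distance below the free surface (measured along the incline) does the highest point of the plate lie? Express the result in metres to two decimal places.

y_top ≈ 6.60 m

γ = ρg = 1025 × 9.81 / 1000 = 10.05525 kN/m³.
A = π(0.73)² = 1.67415 m².
From F = γ·h_c·A, the centroid depth is h_c = 71.1/(10.05525 × 1.67415) = 4.2236 m.
Let θ = 35.2° be the plate's angle to the horizontal; measure y along the incline from where the plane meets the free surface. Vertical depth h = y·sinθ with sinθ = 0.576432.
Along the incline, y_c = h_c/sinθ = 4.2236/0.576432 = 7.32714 m.
The centroid is at the centre, 0.73 m below the top of the plate, so the highest point sits at y_top = 7.32714 − 0.73 = 6.59714 m along the incline.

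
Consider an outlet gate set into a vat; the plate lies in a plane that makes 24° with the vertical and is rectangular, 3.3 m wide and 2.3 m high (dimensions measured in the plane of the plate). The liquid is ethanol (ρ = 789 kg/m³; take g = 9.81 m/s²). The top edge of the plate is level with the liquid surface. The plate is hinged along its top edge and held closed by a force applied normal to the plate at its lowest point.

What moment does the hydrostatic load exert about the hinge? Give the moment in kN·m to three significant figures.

M ≈ 94.6 kN·m

γ = ρg = 789 × 9.81 / 1000 = 7.74009 kN/m³.
The plate makes 24° with the vertical, i.e. θ = 90° − 24° = 66° to the horizontal. Measuring y along the incline from the free-surface line, vertical depth h = y·sinθ with sinθ = 0.913545.
The centroid lies 2.3/2 = 1.15 m below the top edge, so y_c = 1.15 m and h_c = 1.15 × 0.913545 = 1.05058 m.
A = 3.3 × 2.3 = 7.59 m².
Resultant F = γ·h_c·A = 7.74009 × 1.05058 × 7.59 = 61.7187 kN.
I_c = b·h³/12 = 3.3 × 2.3³/12 = 3.34592 m⁴.
Centre of pressure: y_p = y_c + I_c/(y_c·A) = 1.15 + 3.34592/(1.15 × 7.59) = 1.15 + 0.383333 = 1.53333 m along the plane.
The resultant acts 1.15 + 0.383333 = 1.53333 m (along the plate) below the hinge at the top edge, so the moment about the hinge is M = F × 1.53333 = 61.7187 × 1.53333 = 94.6351 kN·m.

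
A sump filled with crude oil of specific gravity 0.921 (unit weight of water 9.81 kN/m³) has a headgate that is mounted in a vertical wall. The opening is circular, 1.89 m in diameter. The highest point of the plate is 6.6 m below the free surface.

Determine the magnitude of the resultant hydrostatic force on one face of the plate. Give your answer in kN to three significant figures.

F ≈ 191 kN

γ = 0.921 × 9.81 = 9.03501 kN/m³.
The centroid is at the centre, 0.945 m below the top of the plate, so the centroid depth is h_c = 6.6 + 0.945 = 7.545 m.
A = π(0.945)² = 2.80552 m².
Resultant F = γ·h_c·A = 9.03501 × 7.545 × 2.80552 = 191.25 kN.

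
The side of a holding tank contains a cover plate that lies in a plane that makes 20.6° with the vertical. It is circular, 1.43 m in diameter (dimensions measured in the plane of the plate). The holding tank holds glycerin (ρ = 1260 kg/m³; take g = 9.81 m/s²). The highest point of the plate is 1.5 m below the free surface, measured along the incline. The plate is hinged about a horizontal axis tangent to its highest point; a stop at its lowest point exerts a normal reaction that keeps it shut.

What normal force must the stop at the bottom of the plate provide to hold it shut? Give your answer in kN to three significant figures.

P ≈ 22.2 kN

γ = ρg = 1260 × 9.81 / 1000 = 12.3606 kN/m³.
The plate makes 20.6° with the vertical, i.e. θ = 90° − 20.6° = 69.4° to the horizontal. Measuring y along the incline from the free-surface line, vertical depth h = y·sinθ with sinθ = 0.936060.
The centroid is at the centre, 0.715 m below the top of the plate, so y_c = 1.5 + 0.715 = 2.215 m and h_c = 2.215 × 0.936060 = 2.07337 m.
A = π(0.715)² = 1.60606 m².
Resultant F = γ·h_c·A = 12.3606 × 2.07337 × 1.60606 = 41.1603 kN.
I_c = πr⁴/4 = π × 0.715⁴/4 = 0.205265 m⁴.
Centre of pressure: y_p = y_c + I_c/(y_c·A) = 2.215 + 0.205265/(2.215 × 1.60606) = 2.215 + 0.0577005 = 2.2727 m along the plane.
The resultant acts 0.715 + 0.0577005 = 0.772701 m (along the plate) below the hinge at the top edge, so the moment about the hinge is M = F × 0.772701 = 41.1603 × 0.772701 = 31.8046 kN·m.
A normal force at the bottom, 1.43 m from the hinge, must supply this moment: P = 31.8046/1.43 = 22.241 kN.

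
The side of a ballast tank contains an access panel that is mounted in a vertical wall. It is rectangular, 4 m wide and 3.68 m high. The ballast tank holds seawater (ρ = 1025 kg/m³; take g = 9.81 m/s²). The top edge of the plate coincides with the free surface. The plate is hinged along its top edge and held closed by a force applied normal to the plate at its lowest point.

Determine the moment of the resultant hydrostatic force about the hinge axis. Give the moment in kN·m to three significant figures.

M ≈ 668 kN·m

γ = ρg = 1025 × 9.81 / 1000 = 10.05525 kN/m³.
The centroid lies 3.68/2 = 1.84 m below the top edge, so the centroid depth is h_c = 1.84 m.
A = 4 × 3.68 = 14.72 m².
Resultant F = γ·h_c·A = 10.05525 × 1.84 × 14.72 = 272.344 kN.
I_c = b·h³/12 = 4 × 3.68³/12 = 16.612 m⁴.
Centre of pressure: y_p = y_c + I_c/(y_c·A) = 1.84 + 16.612/(1.84 × 14.72) = 1.84 + 0.613333 = 2.45333 m along the plane.
The resultant acts 1.84 + 0.613333 = 2.45333 m (along the plate) below the hinge at the top edge, so the moment about the hinge is M = F × 2.45333 = 272.344 × 2.45333 = 668.15 kN·m.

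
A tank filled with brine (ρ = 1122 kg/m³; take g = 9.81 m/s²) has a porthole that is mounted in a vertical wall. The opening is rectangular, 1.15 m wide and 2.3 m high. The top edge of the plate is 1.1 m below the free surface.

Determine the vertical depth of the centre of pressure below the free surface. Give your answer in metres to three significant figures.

γ = ρg = 1122 × 9.81 / 1000 = 11.00682 kN/m³.
The centroid lies 2.3/2 = 1.15 m below the top edge, so the centroid depth is h_c = 1.1 + 1.15 = 2.25 m.
A = 1.15 × 2.3 = 2.645 m².
Resultant F = γ·h_c·A = 11.00682 × 2.25 × 2.645 = 65.5043 kN.
I_c = b·h³/12 = 1.15 × 2.3³/12 = 1.166 m⁴.
Centre of pressure: y_p = y_c + I_c/(y_c·A) = 2.25 + 1.166/(2.25 × 2.645) = 2.25 + 0.195925 = 2.44592 m along the plane.

h_p = 2.45 m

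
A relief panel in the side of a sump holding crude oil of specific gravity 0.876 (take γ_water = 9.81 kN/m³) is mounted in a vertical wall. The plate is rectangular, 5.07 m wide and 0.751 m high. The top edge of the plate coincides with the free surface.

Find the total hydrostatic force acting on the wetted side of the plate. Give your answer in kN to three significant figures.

γ = 0.876 × 9.81 = 8.59356 kN/m³.
The centroid lies 0.751/2 = 0.3755 m below the top edge, so the centroid depth is h_c = 0.3755 m.
A = 5.07 × 0.751 = 3.80757 m².
Resultant F = γ·h_c·A = 8.59356 × 0.3755 × 3.80757 = 12.2866 kN.

F ≈ 12.3 kN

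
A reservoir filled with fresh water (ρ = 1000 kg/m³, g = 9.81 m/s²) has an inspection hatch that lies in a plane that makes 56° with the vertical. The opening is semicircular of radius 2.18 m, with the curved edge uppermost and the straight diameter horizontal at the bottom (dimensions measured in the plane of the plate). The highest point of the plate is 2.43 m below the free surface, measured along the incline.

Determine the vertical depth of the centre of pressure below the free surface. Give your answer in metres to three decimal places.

h_p = 2.111 m

γ = ρg = 1000 × 9.81 = 9810 N/m³ = 9.81 kN/m³.
The plate makes 56° with the vertical, i.e. θ = 90° − 56° = 34° to the horizontal. Measuring y along the incline from the free-surface line, vertical depth h = y·sinθ with sinθ = 0.559193.
The centroid lies 4r/(3π) = 0.925221 m above the diameter, so r − 4r/(3π) = 2.18 − 0.925221 = 1.25478 m below the topmost point, so y_c = 2.43 + 1.25478 = 3.68478 m and h_c = 3.68478 × 0.559193 = 2.0605 m.
A = πr²/2 = π × 2.18²/2 = 7.46505 m².
Resultant F = γ·h_c·A = 9.81 × 2.0605 × 7.46505 = 150.895 kN.
I_c = (π/8 − 8/(9π))·r⁴ = 0.109757 × 2.18⁴ = 2.4789 m⁴.
Centre of pressure: y_p = y_c + I_c/(y_c·A) = 3.68478 + 2.4789/(3.68478 × 7.46505) = 3.68478 + 0.0901187 = 3.7749 m along the plane.
Vertically, h_p = y_p·sinθ = 3.7749 × 0.559193 = 2.1109 m.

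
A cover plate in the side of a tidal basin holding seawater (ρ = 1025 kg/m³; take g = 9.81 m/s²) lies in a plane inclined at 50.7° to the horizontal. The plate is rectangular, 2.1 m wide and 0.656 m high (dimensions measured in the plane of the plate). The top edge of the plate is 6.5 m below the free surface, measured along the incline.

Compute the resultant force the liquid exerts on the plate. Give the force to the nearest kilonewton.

γ = ρg = 1025 × 9.81 / 1000 = 10.05525 kN/m³.
Let θ = 50.7° be the plate's angle to the horizontal; measure y along the incline from where the plane meets the free surface. Vertical depth h = y·sinθ with sinθ = 0.773840.
The centroid lies 0.656/2 = 0.328 m below the top edge, so y_c = 6.5 + 0.328 = 6.828 m and h_c = 6.828 × 0.773840 = 5.28378 m.
A = 2.1 × 0.656 = 1.3776 m².
Resultant F = γ·h_c·A = 10.05525 × 5.28378 × 1.3776 = 73.1915 kN.

F ≈ 73 kN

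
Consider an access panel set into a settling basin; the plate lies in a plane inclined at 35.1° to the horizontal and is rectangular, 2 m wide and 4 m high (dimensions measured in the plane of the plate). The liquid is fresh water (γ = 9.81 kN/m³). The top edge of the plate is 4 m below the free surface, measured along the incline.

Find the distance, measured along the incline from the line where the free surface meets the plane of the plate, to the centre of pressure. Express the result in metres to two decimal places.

γ = 9.81 kN/m³.
Let θ = 35.1° be the plate's angle to the horizontal; measure y along the incline from where the plane meets the free surface. Vertical depth h = y·sinθ with sinθ = 0.575005.
The centroid lies 4/2 = 2 m below the top edge, so y_c = 4 + 2 = 6 m and h_c = 6 × 0.575005 = 3.45003 m.
A = 2 × 4 = 8 m².
Resultant F = γ·h_c·A = 9.81 × 3.45003 × 8 = 270.758 kN.
I_c = b·h³/12 = 2 × 4³/12 = 10.6667 m⁴.
Centre of pressure: y_p = y_c + I_c/(y_c·A) = 6 + 10.6667/(6 × 8) = 6 + 0.222223 = 6.22222 m along the plane.

y_p = 6.22 m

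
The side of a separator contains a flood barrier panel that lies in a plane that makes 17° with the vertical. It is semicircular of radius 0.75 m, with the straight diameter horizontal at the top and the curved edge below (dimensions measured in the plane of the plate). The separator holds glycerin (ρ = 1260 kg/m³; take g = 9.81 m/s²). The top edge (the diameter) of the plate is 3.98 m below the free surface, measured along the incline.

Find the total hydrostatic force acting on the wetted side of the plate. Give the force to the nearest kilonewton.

γ = ρg = 1260 × 9.81 / 1000 = 12.3606 kN/m³.
The plate makes 17° with the vertical, i.e. θ = 90° − 17° = 73° to the horizontal. Measuring y along the incline from the free-surface line, vertical depth h = y·sinθ with sinθ = 0.956305.
The centroid of a semicircle lies 4r/(3π) = 0.31831 m from the diameter, here below the top edge, so y_c = 3.98 + 0.31831 = 4.29831 m and h_c = 4.29831 × 0.956305 = 4.1105 m.
A = πr²/2 = π × 0.75²/2 = 0.883573 m².
Resultant F = γ·h_c·A = 12.3606 × 4.1105 × 0.883573 = 44.8928 kN.

F ≈ 45 kN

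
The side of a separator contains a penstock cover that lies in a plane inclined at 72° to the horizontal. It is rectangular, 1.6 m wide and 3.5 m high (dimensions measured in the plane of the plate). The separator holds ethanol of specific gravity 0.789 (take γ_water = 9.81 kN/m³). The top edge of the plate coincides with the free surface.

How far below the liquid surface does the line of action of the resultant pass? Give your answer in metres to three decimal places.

γ = 0.789 × 9.81 = 7.74009 kN/m³.
Let θ = 72° be the plate's angle to the horizontal; measure y along the incline from where the plane meets the free surface. Vertical depth h = y·sinθ with sinθ = 0.951057.
The centroid lies 3.5/2 = 1.75 m below the top edge, so y_c = 1.75 m and h_c = 1.75 × 0.951057 = 1.66435 m.
A = 1.6 × 3.5 = 5.6 m².
Resultant F = γ·h_c·A = 7.74009 × 1.66435 × 5.6 = 72.1404 kN.
I_c = b·h³/12 = 1.6 × 3.5³/12 = 5.71667 m⁴.
Centre of pressure: y_p = y_c + I_c/(y_c·A) = 1.75 + 5.71667/(1.75 × 5.6) = 1.75 + 0.583334 = 2.33333 m along the plane.
Vertically, h_p = y_p·sinθ = 2.33333 × 0.951057 = 2.21913 m.

h_p = 2.219 m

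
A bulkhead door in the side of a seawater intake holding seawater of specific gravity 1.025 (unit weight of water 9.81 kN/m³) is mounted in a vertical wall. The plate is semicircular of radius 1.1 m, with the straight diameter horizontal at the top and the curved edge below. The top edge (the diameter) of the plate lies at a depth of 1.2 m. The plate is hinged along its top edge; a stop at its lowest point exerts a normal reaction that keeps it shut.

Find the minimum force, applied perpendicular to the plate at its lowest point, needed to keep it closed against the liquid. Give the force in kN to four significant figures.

P ≈ 14.99 kN

γ = 1.025 × 9.81 = 10.05525 kN/m³.
The centroid of a semicircle lies 4r/(3π) = 0.466854 m from the diameter, here below the top edge, so the centroid depth is h_c = 1.2 + 0.466854 = 1.66685 m.
A = πr²/2 = π × 1.1²/2 = 1.90066 m².
Resultant F = γ·h_c·A = 10.05525 × 1.66685 × 1.90066 = 31.8562 kN.
I_c = (π/8 − 8/(9π))·r⁴ = 0.109757 × 1.1⁴ = 0.160695 m⁴.
Centre of pressure: y_p = y_c + I_c/(y_c·A) = 1.66685 + 0.160695/(1.66685 × 1.90066) = 1.66685 + 0.0507226 = 1.71757 m along the plane.
The resultant acts 0.466854 + 0.0507226 = 0.517577 m (along the plate) below the hinge at the top edge, so the moment about the hinge is M = F × 0.517577 = 31.8562 × 0.517577 = 16.488 kN·m.
A normal force at the bottom, 1.1 m from the hinge, must supply this moment: P = 16.488/1.1 = 14.9891 kN.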